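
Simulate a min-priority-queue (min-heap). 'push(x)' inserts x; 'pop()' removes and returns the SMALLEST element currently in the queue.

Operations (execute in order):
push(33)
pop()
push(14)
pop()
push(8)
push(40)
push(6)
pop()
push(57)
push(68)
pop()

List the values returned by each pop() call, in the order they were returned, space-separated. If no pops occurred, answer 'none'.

Answer: 33 14 6 8

Derivation:
push(33): heap contents = [33]
pop() → 33: heap contents = []
push(14): heap contents = [14]
pop() → 14: heap contents = []
push(8): heap contents = [8]
push(40): heap contents = [8, 40]
push(6): heap contents = [6, 8, 40]
pop() → 6: heap contents = [8, 40]
push(57): heap contents = [8, 40, 57]
push(68): heap contents = [8, 40, 57, 68]
pop() → 8: heap contents = [40, 57, 68]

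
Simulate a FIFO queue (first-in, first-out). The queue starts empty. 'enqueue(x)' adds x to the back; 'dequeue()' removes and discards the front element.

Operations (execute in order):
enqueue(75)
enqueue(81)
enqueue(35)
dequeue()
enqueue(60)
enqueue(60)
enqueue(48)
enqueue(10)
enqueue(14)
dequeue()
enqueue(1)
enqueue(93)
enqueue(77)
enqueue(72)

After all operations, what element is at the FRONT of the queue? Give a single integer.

enqueue(75): queue = [75]
enqueue(81): queue = [75, 81]
enqueue(35): queue = [75, 81, 35]
dequeue(): queue = [81, 35]
enqueue(60): queue = [81, 35, 60]
enqueue(60): queue = [81, 35, 60, 60]
enqueue(48): queue = [81, 35, 60, 60, 48]
enqueue(10): queue = [81, 35, 60, 60, 48, 10]
enqueue(14): queue = [81, 35, 60, 60, 48, 10, 14]
dequeue(): queue = [35, 60, 60, 48, 10, 14]
enqueue(1): queue = [35, 60, 60, 48, 10, 14, 1]
enqueue(93): queue = [35, 60, 60, 48, 10, 14, 1, 93]
enqueue(77): queue = [35, 60, 60, 48, 10, 14, 1, 93, 77]
enqueue(72): queue = [35, 60, 60, 48, 10, 14, 1, 93, 77, 72]

Answer: 35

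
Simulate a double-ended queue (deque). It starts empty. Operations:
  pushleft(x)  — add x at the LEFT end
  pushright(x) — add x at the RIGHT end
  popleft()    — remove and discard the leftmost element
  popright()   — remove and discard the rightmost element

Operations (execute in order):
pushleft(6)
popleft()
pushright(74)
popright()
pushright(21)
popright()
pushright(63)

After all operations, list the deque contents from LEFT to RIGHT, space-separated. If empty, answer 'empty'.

Answer: 63

Derivation:
pushleft(6): [6]
popleft(): []
pushright(74): [74]
popright(): []
pushright(21): [21]
popright(): []
pushright(63): [63]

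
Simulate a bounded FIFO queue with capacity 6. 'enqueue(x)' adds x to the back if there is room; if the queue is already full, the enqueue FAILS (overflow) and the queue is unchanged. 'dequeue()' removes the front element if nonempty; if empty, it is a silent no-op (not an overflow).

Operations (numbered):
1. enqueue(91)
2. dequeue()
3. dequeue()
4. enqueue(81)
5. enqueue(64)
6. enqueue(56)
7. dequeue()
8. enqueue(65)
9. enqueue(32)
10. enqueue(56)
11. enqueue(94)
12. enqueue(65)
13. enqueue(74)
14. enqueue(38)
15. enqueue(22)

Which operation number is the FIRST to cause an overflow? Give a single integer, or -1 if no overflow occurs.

Answer: 12

Derivation:
1. enqueue(91): size=1
2. dequeue(): size=0
3. dequeue(): empty, no-op, size=0
4. enqueue(81): size=1
5. enqueue(64): size=2
6. enqueue(56): size=3
7. dequeue(): size=2
8. enqueue(65): size=3
9. enqueue(32): size=4
10. enqueue(56): size=5
11. enqueue(94): size=6
12. enqueue(65): size=6=cap → OVERFLOW (fail)
13. enqueue(74): size=6=cap → OVERFLOW (fail)
14. enqueue(38): size=6=cap → OVERFLOW (fail)
15. enqueue(22): size=6=cap → OVERFLOW (fail)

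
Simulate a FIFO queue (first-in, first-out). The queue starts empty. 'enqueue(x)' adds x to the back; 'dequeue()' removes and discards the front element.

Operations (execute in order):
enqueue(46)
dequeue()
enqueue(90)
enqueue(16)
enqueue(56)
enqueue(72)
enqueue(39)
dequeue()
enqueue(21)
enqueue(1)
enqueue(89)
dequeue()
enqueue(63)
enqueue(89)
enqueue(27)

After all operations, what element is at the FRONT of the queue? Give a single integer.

enqueue(46): queue = [46]
dequeue(): queue = []
enqueue(90): queue = [90]
enqueue(16): queue = [90, 16]
enqueue(56): queue = [90, 16, 56]
enqueue(72): queue = [90, 16, 56, 72]
enqueue(39): queue = [90, 16, 56, 72, 39]
dequeue(): queue = [16, 56, 72, 39]
enqueue(21): queue = [16, 56, 72, 39, 21]
enqueue(1): queue = [16, 56, 72, 39, 21, 1]
enqueue(89): queue = [16, 56, 72, 39, 21, 1, 89]
dequeue(): queue = [56, 72, 39, 21, 1, 89]
enqueue(63): queue = [56, 72, 39, 21, 1, 89, 63]
enqueue(89): queue = [56, 72, 39, 21, 1, 89, 63, 89]
enqueue(27): queue = [56, 72, 39, 21, 1, 89, 63, 89, 27]

Answer: 56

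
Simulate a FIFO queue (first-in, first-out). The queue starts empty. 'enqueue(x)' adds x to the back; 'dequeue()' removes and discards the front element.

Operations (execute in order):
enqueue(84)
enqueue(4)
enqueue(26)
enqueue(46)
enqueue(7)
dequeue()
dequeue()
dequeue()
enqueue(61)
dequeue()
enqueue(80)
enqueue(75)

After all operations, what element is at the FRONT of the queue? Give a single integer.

Answer: 7

Derivation:
enqueue(84): queue = [84]
enqueue(4): queue = [84, 4]
enqueue(26): queue = [84, 4, 26]
enqueue(46): queue = [84, 4, 26, 46]
enqueue(7): queue = [84, 4, 26, 46, 7]
dequeue(): queue = [4, 26, 46, 7]
dequeue(): queue = [26, 46, 7]
dequeue(): queue = [46, 7]
enqueue(61): queue = [46, 7, 61]
dequeue(): queue = [7, 61]
enqueue(80): queue = [7, 61, 80]
enqueue(75): queue = [7, 61, 80, 75]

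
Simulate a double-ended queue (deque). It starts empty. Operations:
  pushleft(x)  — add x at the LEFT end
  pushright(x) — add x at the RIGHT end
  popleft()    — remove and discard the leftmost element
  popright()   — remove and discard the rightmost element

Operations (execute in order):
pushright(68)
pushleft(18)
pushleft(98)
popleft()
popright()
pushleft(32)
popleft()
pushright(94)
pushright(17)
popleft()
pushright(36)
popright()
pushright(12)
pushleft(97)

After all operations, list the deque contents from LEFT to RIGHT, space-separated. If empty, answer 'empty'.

Answer: 97 94 17 12

Derivation:
pushright(68): [68]
pushleft(18): [18, 68]
pushleft(98): [98, 18, 68]
popleft(): [18, 68]
popright(): [18]
pushleft(32): [32, 18]
popleft(): [18]
pushright(94): [18, 94]
pushright(17): [18, 94, 17]
popleft(): [94, 17]
pushright(36): [94, 17, 36]
popright(): [94, 17]
pushright(12): [94, 17, 12]
pushleft(97): [97, 94, 17, 12]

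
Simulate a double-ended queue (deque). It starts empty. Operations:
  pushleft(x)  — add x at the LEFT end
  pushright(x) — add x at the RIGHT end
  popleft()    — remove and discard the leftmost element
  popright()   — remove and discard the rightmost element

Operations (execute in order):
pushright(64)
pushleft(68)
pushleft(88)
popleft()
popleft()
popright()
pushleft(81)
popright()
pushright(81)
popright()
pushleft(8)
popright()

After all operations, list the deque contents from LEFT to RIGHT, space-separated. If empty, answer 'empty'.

Answer: empty

Derivation:
pushright(64): [64]
pushleft(68): [68, 64]
pushleft(88): [88, 68, 64]
popleft(): [68, 64]
popleft(): [64]
popright(): []
pushleft(81): [81]
popright(): []
pushright(81): [81]
popright(): []
pushleft(8): [8]
popright(): []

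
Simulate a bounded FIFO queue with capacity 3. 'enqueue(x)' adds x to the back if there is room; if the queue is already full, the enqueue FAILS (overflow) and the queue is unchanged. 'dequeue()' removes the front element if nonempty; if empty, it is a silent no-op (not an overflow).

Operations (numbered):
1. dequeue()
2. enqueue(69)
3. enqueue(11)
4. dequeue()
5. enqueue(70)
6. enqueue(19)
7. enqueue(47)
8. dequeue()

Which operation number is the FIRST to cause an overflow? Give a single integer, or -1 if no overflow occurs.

1. dequeue(): empty, no-op, size=0
2. enqueue(69): size=1
3. enqueue(11): size=2
4. dequeue(): size=1
5. enqueue(70): size=2
6. enqueue(19): size=3
7. enqueue(47): size=3=cap → OVERFLOW (fail)
8. dequeue(): size=2

Answer: 7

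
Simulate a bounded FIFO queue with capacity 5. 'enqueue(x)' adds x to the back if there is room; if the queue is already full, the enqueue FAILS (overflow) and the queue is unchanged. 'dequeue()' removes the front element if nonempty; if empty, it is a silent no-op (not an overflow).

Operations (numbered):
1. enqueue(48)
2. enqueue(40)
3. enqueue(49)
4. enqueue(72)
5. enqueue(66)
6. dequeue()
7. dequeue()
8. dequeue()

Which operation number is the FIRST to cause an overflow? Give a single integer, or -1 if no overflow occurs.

Answer: -1

Derivation:
1. enqueue(48): size=1
2. enqueue(40): size=2
3. enqueue(49): size=3
4. enqueue(72): size=4
5. enqueue(66): size=5
6. dequeue(): size=4
7. dequeue(): size=3
8. dequeue(): size=2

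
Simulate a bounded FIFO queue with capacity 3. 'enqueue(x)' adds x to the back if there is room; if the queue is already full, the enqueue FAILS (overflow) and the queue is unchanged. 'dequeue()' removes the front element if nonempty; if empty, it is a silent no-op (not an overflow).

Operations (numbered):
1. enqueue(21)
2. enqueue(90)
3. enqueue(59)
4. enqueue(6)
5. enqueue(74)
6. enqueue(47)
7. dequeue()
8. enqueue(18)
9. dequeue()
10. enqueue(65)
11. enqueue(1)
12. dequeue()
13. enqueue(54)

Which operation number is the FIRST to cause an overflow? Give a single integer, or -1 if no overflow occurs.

1. enqueue(21): size=1
2. enqueue(90): size=2
3. enqueue(59): size=3
4. enqueue(6): size=3=cap → OVERFLOW (fail)
5. enqueue(74): size=3=cap → OVERFLOW (fail)
6. enqueue(47): size=3=cap → OVERFLOW (fail)
7. dequeue(): size=2
8. enqueue(18): size=3
9. dequeue(): size=2
10. enqueue(65): size=3
11. enqueue(1): size=3=cap → OVERFLOW (fail)
12. dequeue(): size=2
13. enqueue(54): size=3

Answer: 4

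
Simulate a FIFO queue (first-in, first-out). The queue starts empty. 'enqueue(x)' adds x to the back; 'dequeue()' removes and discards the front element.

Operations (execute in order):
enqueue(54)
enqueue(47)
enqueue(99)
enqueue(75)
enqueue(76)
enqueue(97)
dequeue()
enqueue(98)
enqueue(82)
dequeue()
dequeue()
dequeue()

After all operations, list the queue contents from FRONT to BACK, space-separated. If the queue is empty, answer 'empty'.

enqueue(54): [54]
enqueue(47): [54, 47]
enqueue(99): [54, 47, 99]
enqueue(75): [54, 47, 99, 75]
enqueue(76): [54, 47, 99, 75, 76]
enqueue(97): [54, 47, 99, 75, 76, 97]
dequeue(): [47, 99, 75, 76, 97]
enqueue(98): [47, 99, 75, 76, 97, 98]
enqueue(82): [47, 99, 75, 76, 97, 98, 82]
dequeue(): [99, 75, 76, 97, 98, 82]
dequeue(): [75, 76, 97, 98, 82]
dequeue(): [76, 97, 98, 82]

Answer: 76 97 98 82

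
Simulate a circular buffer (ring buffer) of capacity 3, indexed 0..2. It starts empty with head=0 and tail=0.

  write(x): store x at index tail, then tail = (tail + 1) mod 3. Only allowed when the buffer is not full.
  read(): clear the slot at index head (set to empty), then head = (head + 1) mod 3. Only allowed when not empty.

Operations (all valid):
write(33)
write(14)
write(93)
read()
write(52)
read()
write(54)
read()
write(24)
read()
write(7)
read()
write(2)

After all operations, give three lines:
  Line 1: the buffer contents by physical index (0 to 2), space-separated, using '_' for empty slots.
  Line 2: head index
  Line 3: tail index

write(33): buf=[33 _ _], head=0, tail=1, size=1
write(14): buf=[33 14 _], head=0, tail=2, size=2
write(93): buf=[33 14 93], head=0, tail=0, size=3
read(): buf=[_ 14 93], head=1, tail=0, size=2
write(52): buf=[52 14 93], head=1, tail=1, size=3
read(): buf=[52 _ 93], head=2, tail=1, size=2
write(54): buf=[52 54 93], head=2, tail=2, size=3
read(): buf=[52 54 _], head=0, tail=2, size=2
write(24): buf=[52 54 24], head=0, tail=0, size=3
read(): buf=[_ 54 24], head=1, tail=0, size=2
write(7): buf=[7 54 24], head=1, tail=1, size=3
read(): buf=[7 _ 24], head=2, tail=1, size=2
write(2): buf=[7 2 24], head=2, tail=2, size=3

Answer: 7 2 24
2
2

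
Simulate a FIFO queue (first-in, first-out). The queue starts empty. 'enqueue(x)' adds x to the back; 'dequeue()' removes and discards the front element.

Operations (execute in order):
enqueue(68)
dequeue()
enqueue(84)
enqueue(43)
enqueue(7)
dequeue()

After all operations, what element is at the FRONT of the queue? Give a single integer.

Answer: 43

Derivation:
enqueue(68): queue = [68]
dequeue(): queue = []
enqueue(84): queue = [84]
enqueue(43): queue = [84, 43]
enqueue(7): queue = [84, 43, 7]
dequeue(): queue = [43, 7]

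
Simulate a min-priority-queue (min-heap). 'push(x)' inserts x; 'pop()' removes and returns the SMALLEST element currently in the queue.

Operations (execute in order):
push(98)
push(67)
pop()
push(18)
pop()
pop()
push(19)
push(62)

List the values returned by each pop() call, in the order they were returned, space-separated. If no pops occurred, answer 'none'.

Answer: 67 18 98

Derivation:
push(98): heap contents = [98]
push(67): heap contents = [67, 98]
pop() → 67: heap contents = [98]
push(18): heap contents = [18, 98]
pop() → 18: heap contents = [98]
pop() → 98: heap contents = []
push(19): heap contents = [19]
push(62): heap contents = [19, 62]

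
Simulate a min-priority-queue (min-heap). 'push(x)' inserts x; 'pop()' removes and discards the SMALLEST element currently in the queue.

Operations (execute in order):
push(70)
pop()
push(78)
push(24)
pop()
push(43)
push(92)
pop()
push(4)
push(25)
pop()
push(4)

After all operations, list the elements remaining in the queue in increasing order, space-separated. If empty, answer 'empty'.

Answer: 4 25 78 92

Derivation:
push(70): heap contents = [70]
pop() → 70: heap contents = []
push(78): heap contents = [78]
push(24): heap contents = [24, 78]
pop() → 24: heap contents = [78]
push(43): heap contents = [43, 78]
push(92): heap contents = [43, 78, 92]
pop() → 43: heap contents = [78, 92]
push(4): heap contents = [4, 78, 92]
push(25): heap contents = [4, 25, 78, 92]
pop() → 4: heap contents = [25, 78, 92]
push(4): heap contents = [4, 25, 78, 92]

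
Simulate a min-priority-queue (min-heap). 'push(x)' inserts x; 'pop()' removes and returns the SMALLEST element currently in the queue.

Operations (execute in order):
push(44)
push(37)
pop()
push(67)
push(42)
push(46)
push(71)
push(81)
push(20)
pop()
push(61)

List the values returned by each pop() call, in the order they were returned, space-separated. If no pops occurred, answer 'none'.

push(44): heap contents = [44]
push(37): heap contents = [37, 44]
pop() → 37: heap contents = [44]
push(67): heap contents = [44, 67]
push(42): heap contents = [42, 44, 67]
push(46): heap contents = [42, 44, 46, 67]
push(71): heap contents = [42, 44, 46, 67, 71]
push(81): heap contents = [42, 44, 46, 67, 71, 81]
push(20): heap contents = [20, 42, 44, 46, 67, 71, 81]
pop() → 20: heap contents = [42, 44, 46, 67, 71, 81]
push(61): heap contents = [42, 44, 46, 61, 67, 71, 81]

Answer: 37 20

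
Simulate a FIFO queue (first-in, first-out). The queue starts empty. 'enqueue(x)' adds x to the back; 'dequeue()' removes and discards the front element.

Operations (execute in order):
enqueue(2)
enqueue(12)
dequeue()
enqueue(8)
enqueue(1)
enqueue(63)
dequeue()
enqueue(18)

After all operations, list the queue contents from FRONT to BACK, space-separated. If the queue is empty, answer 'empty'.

Answer: 8 1 63 18

Derivation:
enqueue(2): [2]
enqueue(12): [2, 12]
dequeue(): [12]
enqueue(8): [12, 8]
enqueue(1): [12, 8, 1]
enqueue(63): [12, 8, 1, 63]
dequeue(): [8, 1, 63]
enqueue(18): [8, 1, 63, 18]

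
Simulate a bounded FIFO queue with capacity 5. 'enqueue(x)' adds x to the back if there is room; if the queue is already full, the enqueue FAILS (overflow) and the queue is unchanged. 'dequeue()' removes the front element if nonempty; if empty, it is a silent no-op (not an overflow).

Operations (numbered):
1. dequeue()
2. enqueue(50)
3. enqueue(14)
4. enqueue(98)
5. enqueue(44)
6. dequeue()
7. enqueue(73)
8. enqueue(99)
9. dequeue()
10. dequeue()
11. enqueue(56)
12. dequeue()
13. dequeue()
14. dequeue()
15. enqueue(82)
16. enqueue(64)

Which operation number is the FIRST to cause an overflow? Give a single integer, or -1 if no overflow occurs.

1. dequeue(): empty, no-op, size=0
2. enqueue(50): size=1
3. enqueue(14): size=2
4. enqueue(98): size=3
5. enqueue(44): size=4
6. dequeue(): size=3
7. enqueue(73): size=4
8. enqueue(99): size=5
9. dequeue(): size=4
10. dequeue(): size=3
11. enqueue(56): size=4
12. dequeue(): size=3
13. dequeue(): size=2
14. dequeue(): size=1
15. enqueue(82): size=2
16. enqueue(64): size=3

Answer: -1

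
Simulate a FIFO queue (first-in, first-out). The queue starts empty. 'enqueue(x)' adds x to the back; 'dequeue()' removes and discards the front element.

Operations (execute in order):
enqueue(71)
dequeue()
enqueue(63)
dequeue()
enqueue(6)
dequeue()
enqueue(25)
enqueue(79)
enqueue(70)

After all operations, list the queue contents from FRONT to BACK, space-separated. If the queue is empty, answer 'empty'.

enqueue(71): [71]
dequeue(): []
enqueue(63): [63]
dequeue(): []
enqueue(6): [6]
dequeue(): []
enqueue(25): [25]
enqueue(79): [25, 79]
enqueue(70): [25, 79, 70]

Answer: 25 79 70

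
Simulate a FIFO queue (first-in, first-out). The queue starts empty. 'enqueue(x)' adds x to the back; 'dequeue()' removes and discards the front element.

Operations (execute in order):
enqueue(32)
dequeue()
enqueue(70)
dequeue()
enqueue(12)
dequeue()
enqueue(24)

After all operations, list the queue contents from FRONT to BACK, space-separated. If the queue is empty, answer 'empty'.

enqueue(32): [32]
dequeue(): []
enqueue(70): [70]
dequeue(): []
enqueue(12): [12]
dequeue(): []
enqueue(24): [24]

Answer: 24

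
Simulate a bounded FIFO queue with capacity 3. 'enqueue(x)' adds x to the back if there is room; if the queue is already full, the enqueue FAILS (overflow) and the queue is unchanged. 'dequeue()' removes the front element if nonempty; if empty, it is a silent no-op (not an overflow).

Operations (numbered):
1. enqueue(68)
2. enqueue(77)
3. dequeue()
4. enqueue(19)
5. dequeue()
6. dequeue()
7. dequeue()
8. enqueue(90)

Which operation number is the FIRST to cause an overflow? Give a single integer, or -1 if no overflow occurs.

Answer: -1

Derivation:
1. enqueue(68): size=1
2. enqueue(77): size=2
3. dequeue(): size=1
4. enqueue(19): size=2
5. dequeue(): size=1
6. dequeue(): size=0
7. dequeue(): empty, no-op, size=0
8. enqueue(90): size=1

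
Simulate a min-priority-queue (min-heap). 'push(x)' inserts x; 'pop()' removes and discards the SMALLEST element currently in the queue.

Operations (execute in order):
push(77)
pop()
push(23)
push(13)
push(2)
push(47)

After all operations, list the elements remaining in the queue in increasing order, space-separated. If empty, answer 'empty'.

Answer: 2 13 23 47

Derivation:
push(77): heap contents = [77]
pop() → 77: heap contents = []
push(23): heap contents = [23]
push(13): heap contents = [13, 23]
push(2): heap contents = [2, 13, 23]
push(47): heap contents = [2, 13, 23, 47]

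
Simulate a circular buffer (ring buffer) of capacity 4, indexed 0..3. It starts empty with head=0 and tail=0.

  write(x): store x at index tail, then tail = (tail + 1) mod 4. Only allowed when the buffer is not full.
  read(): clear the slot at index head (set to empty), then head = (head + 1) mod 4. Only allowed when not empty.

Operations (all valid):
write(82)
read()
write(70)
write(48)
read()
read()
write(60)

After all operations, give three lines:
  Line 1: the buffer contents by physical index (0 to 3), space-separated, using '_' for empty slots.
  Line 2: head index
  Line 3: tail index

write(82): buf=[82 _ _ _], head=0, tail=1, size=1
read(): buf=[_ _ _ _], head=1, tail=1, size=0
write(70): buf=[_ 70 _ _], head=1, tail=2, size=1
write(48): buf=[_ 70 48 _], head=1, tail=3, size=2
read(): buf=[_ _ 48 _], head=2, tail=3, size=1
read(): buf=[_ _ _ _], head=3, tail=3, size=0
write(60): buf=[_ _ _ 60], head=3, tail=0, size=1

Answer: _ _ _ 60
3
0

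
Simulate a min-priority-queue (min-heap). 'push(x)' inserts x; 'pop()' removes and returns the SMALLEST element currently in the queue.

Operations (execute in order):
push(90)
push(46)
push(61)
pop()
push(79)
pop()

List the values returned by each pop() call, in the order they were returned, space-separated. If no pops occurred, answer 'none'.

Answer: 46 61

Derivation:
push(90): heap contents = [90]
push(46): heap contents = [46, 90]
push(61): heap contents = [46, 61, 90]
pop() → 46: heap contents = [61, 90]
push(79): heap contents = [61, 79, 90]
pop() → 61: heap contents = [79, 90]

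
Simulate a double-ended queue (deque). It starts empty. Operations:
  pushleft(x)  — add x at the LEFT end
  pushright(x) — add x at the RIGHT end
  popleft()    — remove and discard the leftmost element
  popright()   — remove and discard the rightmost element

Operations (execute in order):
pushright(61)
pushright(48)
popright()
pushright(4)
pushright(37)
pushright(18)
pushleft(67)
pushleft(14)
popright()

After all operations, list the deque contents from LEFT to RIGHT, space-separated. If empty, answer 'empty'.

Answer: 14 67 61 4 37

Derivation:
pushright(61): [61]
pushright(48): [61, 48]
popright(): [61]
pushright(4): [61, 4]
pushright(37): [61, 4, 37]
pushright(18): [61, 4, 37, 18]
pushleft(67): [67, 61, 4, 37, 18]
pushleft(14): [14, 67, 61, 4, 37, 18]
popright(): [14, 67, 61, 4, 37]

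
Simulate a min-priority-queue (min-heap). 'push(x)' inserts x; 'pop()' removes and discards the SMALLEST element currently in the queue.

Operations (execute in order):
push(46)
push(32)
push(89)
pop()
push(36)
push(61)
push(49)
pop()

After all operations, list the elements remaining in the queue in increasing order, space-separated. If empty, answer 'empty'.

Answer: 46 49 61 89

Derivation:
push(46): heap contents = [46]
push(32): heap contents = [32, 46]
push(89): heap contents = [32, 46, 89]
pop() → 32: heap contents = [46, 89]
push(36): heap contents = [36, 46, 89]
push(61): heap contents = [36, 46, 61, 89]
push(49): heap contents = [36, 46, 49, 61, 89]
pop() → 36: heap contents = [46, 49, 61, 89]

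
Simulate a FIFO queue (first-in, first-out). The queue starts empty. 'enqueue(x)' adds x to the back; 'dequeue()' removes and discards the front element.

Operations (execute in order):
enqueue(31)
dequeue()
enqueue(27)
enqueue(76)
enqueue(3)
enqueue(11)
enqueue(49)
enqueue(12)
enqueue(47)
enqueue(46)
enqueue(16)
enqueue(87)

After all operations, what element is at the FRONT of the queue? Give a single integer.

enqueue(31): queue = [31]
dequeue(): queue = []
enqueue(27): queue = [27]
enqueue(76): queue = [27, 76]
enqueue(3): queue = [27, 76, 3]
enqueue(11): queue = [27, 76, 3, 11]
enqueue(49): queue = [27, 76, 3, 11, 49]
enqueue(12): queue = [27, 76, 3, 11, 49, 12]
enqueue(47): queue = [27, 76, 3, 11, 49, 12, 47]
enqueue(46): queue = [27, 76, 3, 11, 49, 12, 47, 46]
enqueue(16): queue = [27, 76, 3, 11, 49, 12, 47, 46, 16]
enqueue(87): queue = [27, 76, 3, 11, 49, 12, 47, 46, 16, 87]

Answer: 27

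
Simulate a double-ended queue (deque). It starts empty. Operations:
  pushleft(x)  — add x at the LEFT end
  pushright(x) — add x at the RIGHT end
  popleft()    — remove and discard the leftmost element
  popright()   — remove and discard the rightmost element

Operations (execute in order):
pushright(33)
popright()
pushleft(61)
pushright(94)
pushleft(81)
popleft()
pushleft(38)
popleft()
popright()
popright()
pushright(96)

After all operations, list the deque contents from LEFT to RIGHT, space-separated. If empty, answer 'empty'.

pushright(33): [33]
popright(): []
pushleft(61): [61]
pushright(94): [61, 94]
pushleft(81): [81, 61, 94]
popleft(): [61, 94]
pushleft(38): [38, 61, 94]
popleft(): [61, 94]
popright(): [61]
popright(): []
pushright(96): [96]

Answer: 96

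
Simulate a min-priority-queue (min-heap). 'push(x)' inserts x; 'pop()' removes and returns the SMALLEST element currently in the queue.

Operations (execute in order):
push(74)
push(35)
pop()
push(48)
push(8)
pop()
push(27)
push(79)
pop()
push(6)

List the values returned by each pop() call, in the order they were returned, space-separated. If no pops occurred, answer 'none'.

Answer: 35 8 27

Derivation:
push(74): heap contents = [74]
push(35): heap contents = [35, 74]
pop() → 35: heap contents = [74]
push(48): heap contents = [48, 74]
push(8): heap contents = [8, 48, 74]
pop() → 8: heap contents = [48, 74]
push(27): heap contents = [27, 48, 74]
push(79): heap contents = [27, 48, 74, 79]
pop() → 27: heap contents = [48, 74, 79]
push(6): heap contents = [6, 48, 74, 79]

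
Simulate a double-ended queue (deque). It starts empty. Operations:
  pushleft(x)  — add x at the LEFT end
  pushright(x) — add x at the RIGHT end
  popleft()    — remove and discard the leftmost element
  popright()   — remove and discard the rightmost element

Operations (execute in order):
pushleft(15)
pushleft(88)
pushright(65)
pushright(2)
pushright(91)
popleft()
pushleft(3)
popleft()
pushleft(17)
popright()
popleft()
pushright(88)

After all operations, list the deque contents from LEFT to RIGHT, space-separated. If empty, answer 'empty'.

pushleft(15): [15]
pushleft(88): [88, 15]
pushright(65): [88, 15, 65]
pushright(2): [88, 15, 65, 2]
pushright(91): [88, 15, 65, 2, 91]
popleft(): [15, 65, 2, 91]
pushleft(3): [3, 15, 65, 2, 91]
popleft(): [15, 65, 2, 91]
pushleft(17): [17, 15, 65, 2, 91]
popright(): [17, 15, 65, 2]
popleft(): [15, 65, 2]
pushright(88): [15, 65, 2, 88]

Answer: 15 65 2 88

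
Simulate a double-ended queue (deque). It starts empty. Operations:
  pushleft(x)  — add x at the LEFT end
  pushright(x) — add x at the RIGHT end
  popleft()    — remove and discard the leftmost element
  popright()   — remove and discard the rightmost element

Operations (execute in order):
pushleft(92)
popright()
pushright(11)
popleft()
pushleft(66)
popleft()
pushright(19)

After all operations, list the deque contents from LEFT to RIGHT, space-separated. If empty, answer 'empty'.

Answer: 19

Derivation:
pushleft(92): [92]
popright(): []
pushright(11): [11]
popleft(): []
pushleft(66): [66]
popleft(): []
pushright(19): [19]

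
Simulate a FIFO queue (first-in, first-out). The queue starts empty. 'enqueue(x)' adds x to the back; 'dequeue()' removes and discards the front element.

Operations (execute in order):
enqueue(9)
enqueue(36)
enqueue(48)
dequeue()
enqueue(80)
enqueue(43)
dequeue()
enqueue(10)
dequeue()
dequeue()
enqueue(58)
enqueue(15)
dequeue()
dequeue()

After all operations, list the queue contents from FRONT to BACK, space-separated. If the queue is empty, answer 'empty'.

enqueue(9): [9]
enqueue(36): [9, 36]
enqueue(48): [9, 36, 48]
dequeue(): [36, 48]
enqueue(80): [36, 48, 80]
enqueue(43): [36, 48, 80, 43]
dequeue(): [48, 80, 43]
enqueue(10): [48, 80, 43, 10]
dequeue(): [80, 43, 10]
dequeue(): [43, 10]
enqueue(58): [43, 10, 58]
enqueue(15): [43, 10, 58, 15]
dequeue(): [10, 58, 15]
dequeue(): [58, 15]

Answer: 58 15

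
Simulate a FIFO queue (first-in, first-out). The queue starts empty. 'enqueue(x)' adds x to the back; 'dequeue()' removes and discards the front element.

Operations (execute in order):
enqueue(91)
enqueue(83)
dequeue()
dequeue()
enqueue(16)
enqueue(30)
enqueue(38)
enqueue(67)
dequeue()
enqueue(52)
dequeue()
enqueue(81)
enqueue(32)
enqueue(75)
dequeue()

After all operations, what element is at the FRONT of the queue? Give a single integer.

enqueue(91): queue = [91]
enqueue(83): queue = [91, 83]
dequeue(): queue = [83]
dequeue(): queue = []
enqueue(16): queue = [16]
enqueue(30): queue = [16, 30]
enqueue(38): queue = [16, 30, 38]
enqueue(67): queue = [16, 30, 38, 67]
dequeue(): queue = [30, 38, 67]
enqueue(52): queue = [30, 38, 67, 52]
dequeue(): queue = [38, 67, 52]
enqueue(81): queue = [38, 67, 52, 81]
enqueue(32): queue = [38, 67, 52, 81, 32]
enqueue(75): queue = [38, 67, 52, 81, 32, 75]
dequeue(): queue = [67, 52, 81, 32, 75]

Answer: 67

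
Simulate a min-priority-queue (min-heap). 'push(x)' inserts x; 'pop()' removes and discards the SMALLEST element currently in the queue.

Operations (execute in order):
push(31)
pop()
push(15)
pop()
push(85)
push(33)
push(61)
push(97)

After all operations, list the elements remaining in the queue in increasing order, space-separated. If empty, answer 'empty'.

Answer: 33 61 85 97

Derivation:
push(31): heap contents = [31]
pop() → 31: heap contents = []
push(15): heap contents = [15]
pop() → 15: heap contents = []
push(85): heap contents = [85]
push(33): heap contents = [33, 85]
push(61): heap contents = [33, 61, 85]
push(97): heap contents = [33, 61, 85, 97]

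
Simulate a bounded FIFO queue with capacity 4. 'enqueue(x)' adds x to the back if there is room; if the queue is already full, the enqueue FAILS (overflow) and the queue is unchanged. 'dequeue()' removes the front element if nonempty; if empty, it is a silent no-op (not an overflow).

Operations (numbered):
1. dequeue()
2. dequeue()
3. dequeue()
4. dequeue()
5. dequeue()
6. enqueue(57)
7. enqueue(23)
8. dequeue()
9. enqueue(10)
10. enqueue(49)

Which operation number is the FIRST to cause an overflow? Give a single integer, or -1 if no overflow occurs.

1. dequeue(): empty, no-op, size=0
2. dequeue(): empty, no-op, size=0
3. dequeue(): empty, no-op, size=0
4. dequeue(): empty, no-op, size=0
5. dequeue(): empty, no-op, size=0
6. enqueue(57): size=1
7. enqueue(23): size=2
8. dequeue(): size=1
9. enqueue(10): size=2
10. enqueue(49): size=3

Answer: -1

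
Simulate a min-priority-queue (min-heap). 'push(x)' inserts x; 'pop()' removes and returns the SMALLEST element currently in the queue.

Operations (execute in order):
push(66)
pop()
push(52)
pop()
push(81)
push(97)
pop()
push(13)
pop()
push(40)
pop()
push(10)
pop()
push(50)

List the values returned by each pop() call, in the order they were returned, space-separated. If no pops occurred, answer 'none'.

push(66): heap contents = [66]
pop() → 66: heap contents = []
push(52): heap contents = [52]
pop() → 52: heap contents = []
push(81): heap contents = [81]
push(97): heap contents = [81, 97]
pop() → 81: heap contents = [97]
push(13): heap contents = [13, 97]
pop() → 13: heap contents = [97]
push(40): heap contents = [40, 97]
pop() → 40: heap contents = [97]
push(10): heap contents = [10, 97]
pop() → 10: heap contents = [97]
push(50): heap contents = [50, 97]

Answer: 66 52 81 13 40 10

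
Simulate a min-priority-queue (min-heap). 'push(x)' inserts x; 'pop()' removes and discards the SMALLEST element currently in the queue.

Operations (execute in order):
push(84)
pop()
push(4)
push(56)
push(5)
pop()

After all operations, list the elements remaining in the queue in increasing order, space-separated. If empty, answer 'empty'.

push(84): heap contents = [84]
pop() → 84: heap contents = []
push(4): heap contents = [4]
push(56): heap contents = [4, 56]
push(5): heap contents = [4, 5, 56]
pop() → 4: heap contents = [5, 56]

Answer: 5 56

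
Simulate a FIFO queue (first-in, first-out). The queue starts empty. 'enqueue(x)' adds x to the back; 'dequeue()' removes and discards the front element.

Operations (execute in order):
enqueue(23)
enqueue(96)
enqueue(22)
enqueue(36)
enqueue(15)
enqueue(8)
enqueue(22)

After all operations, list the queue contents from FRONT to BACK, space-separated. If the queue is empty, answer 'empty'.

Answer: 23 96 22 36 15 8 22

Derivation:
enqueue(23): [23]
enqueue(96): [23, 96]
enqueue(22): [23, 96, 22]
enqueue(36): [23, 96, 22, 36]
enqueue(15): [23, 96, 22, 36, 15]
enqueue(8): [23, 96, 22, 36, 15, 8]
enqueue(22): [23, 96, 22, 36, 15, 8, 22]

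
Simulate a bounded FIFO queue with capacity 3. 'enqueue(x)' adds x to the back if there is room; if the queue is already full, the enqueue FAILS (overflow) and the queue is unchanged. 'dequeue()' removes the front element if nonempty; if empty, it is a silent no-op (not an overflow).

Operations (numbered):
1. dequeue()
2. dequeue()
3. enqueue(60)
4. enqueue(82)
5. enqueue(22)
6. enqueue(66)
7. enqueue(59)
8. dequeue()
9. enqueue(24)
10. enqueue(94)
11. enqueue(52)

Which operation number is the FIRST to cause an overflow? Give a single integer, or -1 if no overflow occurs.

1. dequeue(): empty, no-op, size=0
2. dequeue(): empty, no-op, size=0
3. enqueue(60): size=1
4. enqueue(82): size=2
5. enqueue(22): size=3
6. enqueue(66): size=3=cap → OVERFLOW (fail)
7. enqueue(59): size=3=cap → OVERFLOW (fail)
8. dequeue(): size=2
9. enqueue(24): size=3
10. enqueue(94): size=3=cap → OVERFLOW (fail)
11. enqueue(52): size=3=cap → OVERFLOW (fail)

Answer: 6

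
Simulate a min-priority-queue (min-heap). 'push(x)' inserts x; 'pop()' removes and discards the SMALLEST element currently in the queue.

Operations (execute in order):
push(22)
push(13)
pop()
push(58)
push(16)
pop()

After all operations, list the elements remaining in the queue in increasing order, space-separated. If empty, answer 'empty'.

push(22): heap contents = [22]
push(13): heap contents = [13, 22]
pop() → 13: heap contents = [22]
push(58): heap contents = [22, 58]
push(16): heap contents = [16, 22, 58]
pop() → 16: heap contents = [22, 58]

Answer: 22 58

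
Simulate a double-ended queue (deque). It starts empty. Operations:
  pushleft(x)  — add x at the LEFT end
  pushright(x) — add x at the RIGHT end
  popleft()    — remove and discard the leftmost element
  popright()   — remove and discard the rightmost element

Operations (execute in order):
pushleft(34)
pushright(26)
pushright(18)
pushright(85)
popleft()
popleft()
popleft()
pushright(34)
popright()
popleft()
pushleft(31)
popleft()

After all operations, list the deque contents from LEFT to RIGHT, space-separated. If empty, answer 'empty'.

pushleft(34): [34]
pushright(26): [34, 26]
pushright(18): [34, 26, 18]
pushright(85): [34, 26, 18, 85]
popleft(): [26, 18, 85]
popleft(): [18, 85]
popleft(): [85]
pushright(34): [85, 34]
popright(): [85]
popleft(): []
pushleft(31): [31]
popleft(): []

Answer: empty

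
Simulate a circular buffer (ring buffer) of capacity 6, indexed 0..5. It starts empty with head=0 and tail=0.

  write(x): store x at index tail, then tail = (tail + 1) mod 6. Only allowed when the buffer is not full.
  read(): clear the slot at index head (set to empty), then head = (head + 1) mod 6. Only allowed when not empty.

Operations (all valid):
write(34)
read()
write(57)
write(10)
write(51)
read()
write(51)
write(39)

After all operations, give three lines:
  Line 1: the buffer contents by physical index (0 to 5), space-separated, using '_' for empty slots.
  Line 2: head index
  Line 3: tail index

Answer: _ _ 10 51 51 39
2
0

Derivation:
write(34): buf=[34 _ _ _ _ _], head=0, tail=1, size=1
read(): buf=[_ _ _ _ _ _], head=1, tail=1, size=0
write(57): buf=[_ 57 _ _ _ _], head=1, tail=2, size=1
write(10): buf=[_ 57 10 _ _ _], head=1, tail=3, size=2
write(51): buf=[_ 57 10 51 _ _], head=1, tail=4, size=3
read(): buf=[_ _ 10 51 _ _], head=2, tail=4, size=2
write(51): buf=[_ _ 10 51 51 _], head=2, tail=5, size=3
write(39): buf=[_ _ 10 51 51 39], head=2, tail=0, size=4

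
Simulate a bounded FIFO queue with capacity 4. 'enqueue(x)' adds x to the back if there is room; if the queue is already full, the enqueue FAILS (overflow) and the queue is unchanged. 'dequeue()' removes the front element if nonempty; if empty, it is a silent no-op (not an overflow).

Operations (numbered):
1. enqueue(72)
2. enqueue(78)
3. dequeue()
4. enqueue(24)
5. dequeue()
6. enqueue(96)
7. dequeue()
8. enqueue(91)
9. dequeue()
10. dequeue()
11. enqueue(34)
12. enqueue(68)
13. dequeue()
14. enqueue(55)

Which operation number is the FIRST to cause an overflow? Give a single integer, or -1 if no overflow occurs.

1. enqueue(72): size=1
2. enqueue(78): size=2
3. dequeue(): size=1
4. enqueue(24): size=2
5. dequeue(): size=1
6. enqueue(96): size=2
7. dequeue(): size=1
8. enqueue(91): size=2
9. dequeue(): size=1
10. dequeue(): size=0
11. enqueue(34): size=1
12. enqueue(68): size=2
13. dequeue(): size=1
14. enqueue(55): size=2

Answer: -1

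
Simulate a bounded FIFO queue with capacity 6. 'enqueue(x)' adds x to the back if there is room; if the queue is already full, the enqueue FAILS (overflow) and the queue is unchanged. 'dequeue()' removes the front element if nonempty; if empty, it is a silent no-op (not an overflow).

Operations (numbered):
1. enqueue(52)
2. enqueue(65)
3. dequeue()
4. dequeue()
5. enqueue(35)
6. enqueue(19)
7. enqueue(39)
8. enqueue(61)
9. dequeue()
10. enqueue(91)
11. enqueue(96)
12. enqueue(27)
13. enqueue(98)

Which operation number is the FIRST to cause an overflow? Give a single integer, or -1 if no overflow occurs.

1. enqueue(52): size=1
2. enqueue(65): size=2
3. dequeue(): size=1
4. dequeue(): size=0
5. enqueue(35): size=1
6. enqueue(19): size=2
7. enqueue(39): size=3
8. enqueue(61): size=4
9. dequeue(): size=3
10. enqueue(91): size=4
11. enqueue(96): size=5
12. enqueue(27): size=6
13. enqueue(98): size=6=cap → OVERFLOW (fail)

Answer: 13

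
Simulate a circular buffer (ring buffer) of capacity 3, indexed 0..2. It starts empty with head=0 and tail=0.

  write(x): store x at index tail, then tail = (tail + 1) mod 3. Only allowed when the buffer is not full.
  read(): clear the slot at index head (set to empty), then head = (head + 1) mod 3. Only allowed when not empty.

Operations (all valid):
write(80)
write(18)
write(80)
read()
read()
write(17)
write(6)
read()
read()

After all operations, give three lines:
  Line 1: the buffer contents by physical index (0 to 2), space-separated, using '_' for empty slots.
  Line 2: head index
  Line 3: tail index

write(80): buf=[80 _ _], head=0, tail=1, size=1
write(18): buf=[80 18 _], head=0, tail=2, size=2
write(80): buf=[80 18 80], head=0, tail=0, size=3
read(): buf=[_ 18 80], head=1, tail=0, size=2
read(): buf=[_ _ 80], head=2, tail=0, size=1
write(17): buf=[17 _ 80], head=2, tail=1, size=2
write(6): buf=[17 6 80], head=2, tail=2, size=3
read(): buf=[17 6 _], head=0, tail=2, size=2
read(): buf=[_ 6 _], head=1, tail=2, size=1

Answer: _ 6 _
1
2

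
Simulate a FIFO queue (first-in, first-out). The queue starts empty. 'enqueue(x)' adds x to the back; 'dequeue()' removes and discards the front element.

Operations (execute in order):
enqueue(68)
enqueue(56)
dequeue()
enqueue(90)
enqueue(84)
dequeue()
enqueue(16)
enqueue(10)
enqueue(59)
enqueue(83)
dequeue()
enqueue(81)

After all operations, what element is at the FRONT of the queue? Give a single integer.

Answer: 84

Derivation:
enqueue(68): queue = [68]
enqueue(56): queue = [68, 56]
dequeue(): queue = [56]
enqueue(90): queue = [56, 90]
enqueue(84): queue = [56, 90, 84]
dequeue(): queue = [90, 84]
enqueue(16): queue = [90, 84, 16]
enqueue(10): queue = [90, 84, 16, 10]
enqueue(59): queue = [90, 84, 16, 10, 59]
enqueue(83): queue = [90, 84, 16, 10, 59, 83]
dequeue(): queue = [84, 16, 10, 59, 83]
enqueue(81): queue = [84, 16, 10, 59, 83, 81]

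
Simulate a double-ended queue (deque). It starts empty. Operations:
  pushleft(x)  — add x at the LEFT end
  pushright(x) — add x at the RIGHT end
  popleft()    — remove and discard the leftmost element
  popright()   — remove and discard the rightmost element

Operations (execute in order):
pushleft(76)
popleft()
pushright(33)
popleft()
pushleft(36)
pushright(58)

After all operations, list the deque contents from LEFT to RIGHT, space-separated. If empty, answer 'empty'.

Answer: 36 58

Derivation:
pushleft(76): [76]
popleft(): []
pushright(33): [33]
popleft(): []
pushleft(36): [36]
pushright(58): [36, 58]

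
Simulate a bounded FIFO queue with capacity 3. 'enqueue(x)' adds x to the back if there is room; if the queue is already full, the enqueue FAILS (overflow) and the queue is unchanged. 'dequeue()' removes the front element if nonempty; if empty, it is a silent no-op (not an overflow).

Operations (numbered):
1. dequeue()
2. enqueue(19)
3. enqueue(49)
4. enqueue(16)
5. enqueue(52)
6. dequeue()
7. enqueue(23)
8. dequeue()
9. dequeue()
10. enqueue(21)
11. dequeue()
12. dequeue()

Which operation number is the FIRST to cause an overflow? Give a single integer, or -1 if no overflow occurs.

Answer: 5

Derivation:
1. dequeue(): empty, no-op, size=0
2. enqueue(19): size=1
3. enqueue(49): size=2
4. enqueue(16): size=3
5. enqueue(52): size=3=cap → OVERFLOW (fail)
6. dequeue(): size=2
7. enqueue(23): size=3
8. dequeue(): size=2
9. dequeue(): size=1
10. enqueue(21): size=2
11. dequeue(): size=1
12. dequeue(): size=0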